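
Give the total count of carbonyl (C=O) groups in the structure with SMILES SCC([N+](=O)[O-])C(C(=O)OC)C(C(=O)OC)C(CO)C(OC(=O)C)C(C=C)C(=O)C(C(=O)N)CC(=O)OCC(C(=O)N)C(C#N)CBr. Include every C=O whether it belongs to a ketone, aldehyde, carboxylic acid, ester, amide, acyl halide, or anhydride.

7

CH(COOCH3): ester, 1 C=O (running total 1).
CH(COOCH3): ester, 1 C=O (running total 2).
CH(OCOCH3): ester, 1 C=O (running total 3).
CO: ketone, 1 C=O (running total 4).
CH(CONH2): amide, 1 C=O (running total 5).
CH2COOCH2: ester, 1 C=O (running total 6).
CH(CONH2): amide, 1 C=O (running total 7).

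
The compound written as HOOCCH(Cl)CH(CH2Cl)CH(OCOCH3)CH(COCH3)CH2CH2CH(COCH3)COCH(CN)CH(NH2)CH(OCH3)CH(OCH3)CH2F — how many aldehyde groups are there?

Taking each segment in turn:
  HOOC: –COOH: carbonyl C bonded to –OH and C → carboxylic acid (the –OH is not a separate alcohol).
  CH(Cl): halogen on an sp³ carbon → alkyl halide.
  CH(CH2Cl): pendant –CH2X: halogen on sp³ carbon → alkyl halide.
  CH(OCOCH3): pendant –OC(=O)CH3: an acyloxy group → ester.
  CH(COCH3): pendant –COCH3: carbonyl C bonded to two carbons → ketone.
  CH(COCH3): pendant –COCH3: carbonyl C bonded to two carbons → ketone.
  CO: –C(=O)– with carbon on both sides → ketone.
  CH(CN): pendant –C≡N: nitrile.
  CH(NH2): –NH2 on an sp³ carbon with no adjacent C=O → amine.
  CH(OCH3): pendant –OCH3: C–O–C with sp³ C, no adjacent C=O → ether.
  CH(OCH3): pendant –OCH3: C–O–C with sp³ C, no adjacent C=O → ether.
  CH2F: halogen on an sp³ carbon → alkyl halide.
No segment is a aldehyde: HOOC is carboxylic acid, not aldehyde; CH(OCOCH3) is ester, not aldehyde; CH(COCH3) is ketone, not aldehyde. → 0.

0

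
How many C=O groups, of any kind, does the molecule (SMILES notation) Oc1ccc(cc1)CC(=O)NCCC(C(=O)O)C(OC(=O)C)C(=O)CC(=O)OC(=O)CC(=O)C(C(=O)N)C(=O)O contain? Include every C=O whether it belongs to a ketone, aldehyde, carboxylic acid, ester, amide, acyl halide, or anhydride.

CH2CONHCH2: amide, 1 C=O (running total 1).
CH(COOH): carboxylic acid, 1 C=O (running total 2).
CH(OCOCH3): ester, 1 C=O (running total 3).
CO: ketone, 1 C=O (running total 4).
CH2CO-O-COCH2: anhydride, 2 C=O (running total 6).
CO: ketone, 1 C=O (running total 7).
CH(CONH2): amide, 1 C=O (running total 8).
COOH: carboxylic acid, 1 C=O (running total 9).

9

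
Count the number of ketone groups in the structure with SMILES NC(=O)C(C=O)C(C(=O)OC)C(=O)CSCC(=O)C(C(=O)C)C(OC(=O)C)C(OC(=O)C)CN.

Reading the structure from left to right:
  H2NCO: –C(=O)NH2: carbonyl C bonded to C and to N → amide (the N is not a separate amine).
  CH(CHO): pendant –CHO: carbonyl C bonded to C and H → aldehyde.
  CH(COOCH3): pendant –COOCH3: carbonyl C bonded to C and –OCH3 → ester.
  CO: –C(=O)– with carbon on both sides → ketone.
  CH2SCH2: C–S–C linkage → sulfide (thioether).
  CO: –C(=O)– with carbon on both sides → ketone.
  CH(COCH3): pendant –COCH3: carbonyl C bonded to two carbons → ketone.
  CH(OCOCH3): pendant –OC(=O)CH3: an acyloxy group → ester.
  CH(OCOCH3): pendant –OC(=O)CH3: an acyloxy group → ester.
  CH2NH2: –NH2 on an sp³ carbon with no adjacent C=O → amine.
Ketone appears at: CO, CO, CH(COCH3) → 3.

3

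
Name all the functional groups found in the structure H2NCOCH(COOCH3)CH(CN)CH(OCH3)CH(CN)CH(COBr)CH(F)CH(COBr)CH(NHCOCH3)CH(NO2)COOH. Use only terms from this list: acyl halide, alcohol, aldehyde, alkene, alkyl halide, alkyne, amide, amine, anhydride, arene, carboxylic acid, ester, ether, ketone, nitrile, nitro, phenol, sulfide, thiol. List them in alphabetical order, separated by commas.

Working along the chain:
  H2NCO: –C(=O)NH2: carbonyl C bonded to C and to N → amide (the N is not a separate amine).
  CH(COOCH3): pendant –COOCH3: carbonyl C bonded to C and –OCH3 → ester.
  CH(CN): pendant –C≡N: nitrile.
  CH(OCH3): pendant –OCH3: C–O–C with sp³ C, no adjacent C=O → ether.
  CH(CN): pendant –C≡N: nitrile.
  CH(COBr): pendant –C(=O)X: carbonyl C bonded to C and halogen → acyl halide.
  CH(F): halogen on an sp³ carbon → alkyl halide.
  CH(COBr): pendant –C(=O)X: carbonyl C bonded to C and halogen → acyl halide.
  CH(NHCOCH3): pendant –NHC(=O)CH3: N bonded to a carbonyl → amide (not amine).
  CH(NO2): –NO2 on an sp³ carbon → nitro (the N=O is not a carbonyl).
  COOH: –COOH: carbonyl C bonded to –OH and C → carboxylic acid (the –OH is not a separate alcohol).

acyl halide, alkyl halide, amide, carboxylic acid, ester, ether, nitrile, nitro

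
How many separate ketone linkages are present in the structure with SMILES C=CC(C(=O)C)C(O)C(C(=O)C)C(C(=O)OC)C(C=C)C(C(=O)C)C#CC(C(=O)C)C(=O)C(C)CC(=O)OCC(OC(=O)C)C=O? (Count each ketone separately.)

5

Reading the structure from left to right:
  CH2=CH: C=C double bond → alkene.
  CH(COCH3): pendant –COCH3: carbonyl C bonded to two carbons → ketone.
  CH(OH): –OH on an sp³ carbon → alcohol (secondary).
  CH(COCH3): pendant –COCH3: carbonyl C bonded to two carbons → ketone.
  CH(COOCH3): pendant –COOCH3: carbonyl C bonded to C and –OCH3 → ester.
  CH(CH=CH2): pendant –CH=CH2: C=C double bond → alkene.
  CH(COCH3): pendant –COCH3: carbonyl C bonded to two carbons → ketone.
  C≡C: C≡C triple bond → alkyne.
  CH(COCH3): pendant –COCH3: carbonyl C bonded to two carbons → ketone.
  CO: –C(=O)– with carbon on both sides → ketone.
  CH2COOCH2: –C(=O)–O–C with C on the carbonyl side → ester.
  CH(OCOCH3): pendant –OC(=O)CH3: an acyloxy group → ester.
  CHO: terminal –CHO: carbonyl C bonded to H and C → aldehyde.
Ketone appears at: CH(COCH3), CH(COCH3), CH(COCH3), CH(COCH3), CO → 5.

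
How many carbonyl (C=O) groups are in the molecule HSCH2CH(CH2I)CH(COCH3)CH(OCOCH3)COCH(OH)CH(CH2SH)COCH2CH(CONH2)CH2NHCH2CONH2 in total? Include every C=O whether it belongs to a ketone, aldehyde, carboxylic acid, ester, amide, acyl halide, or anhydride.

6

CH(COCH3): ketone, 1 C=O (running total 1).
CH(OCOCH3): ester, 1 C=O (running total 2).
CO: ketone, 1 C=O (running total 3).
CO: ketone, 1 C=O (running total 4).
CH(CONH2): amide, 1 C=O (running total 5).
CONH2: amide, 1 C=O (running total 6).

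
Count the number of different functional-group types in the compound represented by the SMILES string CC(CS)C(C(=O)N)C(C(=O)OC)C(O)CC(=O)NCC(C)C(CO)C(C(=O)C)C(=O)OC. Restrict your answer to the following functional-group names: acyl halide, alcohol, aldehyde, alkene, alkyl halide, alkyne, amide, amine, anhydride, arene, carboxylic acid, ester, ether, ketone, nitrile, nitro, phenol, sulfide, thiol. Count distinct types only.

Working along the chain:
  CH(CH2SH): pendant –CH2SH → thiol.
  CH(CONH2): pendant –CONH2: carbonyl C bonded to C and N → amide.
  CH(COOCH3): pendant –COOCH3: carbonyl C bonded to C and –OCH3 → ester.
  CH(OH): –OH on an sp³ carbon → alcohol (secondary).
  CH2CONHCH2: –C(=O)–N– linkage → amide (the N is not an amine).
  CH(CH2OH): pendant –CH2OH on an sp³ backbone C → alcohol.
  CH(COCH3): pendant –COCH3: carbonyl C bonded to two carbons → ketone.
  COOCH3: –C(=O)OCH3: carbonyl C bonded to C and to –OCH3 → ester (not ketone + ether).
Distinct types present: alcohol, amide, ester, ketone, thiol.

5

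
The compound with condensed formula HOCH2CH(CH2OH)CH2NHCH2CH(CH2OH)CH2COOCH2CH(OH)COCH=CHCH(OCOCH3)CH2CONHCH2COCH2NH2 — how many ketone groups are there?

Reading the structure from left to right:
  HOCH2: HO– on an sp³ carbon → alcohol.
  CH(CH2OH): pendant –CH2OH on an sp³ backbone C → alcohol.
  CH2NHCH2: C–N–C with sp³ carbons and no adjacent C=O → amine (secondary).
  CH(CH2OH): pendant –CH2OH on an sp³ backbone C → alcohol.
  CH2COOCH2: –C(=O)–O–C with C on the carbonyl side → ester.
  CH(OH): –OH on an sp³ carbon → alcohol (secondary).
  CO: –C(=O)– with carbon on both sides → ketone.
  CH=CH: C=C double bond → alkene.
  CH(OCOCH3): pendant –OC(=O)CH3: an acyloxy group → ester.
  CH2CONHCH2: –C(=O)–N– linkage → amide (the N is not an amine).
  CO: –C(=O)– with carbon on both sides → ketone.
  CH2NH2: –NH2 on an sp³ carbon with no adjacent C=O → amine.
Ketone appears at: CO, CO → 2.

2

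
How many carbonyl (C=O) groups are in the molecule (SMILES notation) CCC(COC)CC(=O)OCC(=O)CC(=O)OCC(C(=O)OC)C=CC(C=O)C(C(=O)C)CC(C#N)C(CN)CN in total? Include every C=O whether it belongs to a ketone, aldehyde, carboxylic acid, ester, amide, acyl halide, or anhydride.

6

CH2COOCH2: ester, 1 C=O (running total 1).
CO: ketone, 1 C=O (running total 2).
CH2COOCH2: ester, 1 C=O (running total 3).
CH(COOCH3): ester, 1 C=O (running total 4).
CH(CHO): aldehyde, 1 C=O (running total 5).
CH(COCH3): ketone, 1 C=O (running total 6).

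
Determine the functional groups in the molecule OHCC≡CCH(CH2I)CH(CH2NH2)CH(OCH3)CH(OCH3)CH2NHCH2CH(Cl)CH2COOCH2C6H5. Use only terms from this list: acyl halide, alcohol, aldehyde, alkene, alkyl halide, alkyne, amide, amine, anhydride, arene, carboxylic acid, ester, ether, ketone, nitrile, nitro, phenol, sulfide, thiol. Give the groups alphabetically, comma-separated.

Working along the chain:
  OHC: terminal –CHO: carbonyl C bonded to H and C → aldehyde.
  C≡C: C≡C triple bond → alkyne.
  CH(CH2I): pendant –CH2X: halogen on sp³ carbon → alkyl halide.
  CH(CH2NH2): pendant –CH2NH2: N on sp³ C, no adjacent C=O → amine.
  CH(OCH3): pendant –OCH3: C–O–C with sp³ C, no adjacent C=O → ether.
  CH(OCH3): pendant –OCH3: C–O–C with sp³ C, no adjacent C=O → ether.
  CH2NHCH2: C–N–C with sp³ carbons and no adjacent C=O → amine (secondary).
  CH(Cl): halogen on an sp³ carbon → alkyl halide.
  CH2COOCH2: –C(=O)–O–C with C on the carbonyl side → ester.
  C6H5: –C6H5 phenyl ring → arene.

aldehyde, alkyl halide, alkyne, amine, arene, ester, ether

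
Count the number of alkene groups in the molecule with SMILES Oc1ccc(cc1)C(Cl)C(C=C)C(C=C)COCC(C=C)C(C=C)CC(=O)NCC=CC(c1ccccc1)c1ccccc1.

Reading the structure from left to right:
  HOC6H4: –OH attached directly to an aromatic ring → phenol (not alcohol); the ring itself is an arene.
  CH(Cl): halogen on an sp³ carbon → alkyl halide.
  CH(CH=CH2): pendant –CH=CH2: C=C double bond → alkene.
  CH(CH=CH2): pendant –CH=CH2: C=C double bond → alkene.
  CH2OCH2: C–O–C with sp³ carbons on both sides and no adjacent C=O → ether.
  CH(CH=CH2): pendant –CH=CH2: C=C double bond → alkene.
  CH(CH=CH2): pendant –CH=CH2: C=C double bond → alkene.
  CH2CONHCH2: –C(=O)–N– linkage → amide (the N is not an amine).
  CH=CH: C=C double bond → alkene.
  CH(C6H5): pendant –C6H5: benzene ring → arene.
  C6H5: –C6H5 phenyl ring → arene.
Alkene appears at: CH(CH=CH2), CH(CH=CH2), CH(CH=CH2), CH(CH=CH2), CH=CH → 5.

5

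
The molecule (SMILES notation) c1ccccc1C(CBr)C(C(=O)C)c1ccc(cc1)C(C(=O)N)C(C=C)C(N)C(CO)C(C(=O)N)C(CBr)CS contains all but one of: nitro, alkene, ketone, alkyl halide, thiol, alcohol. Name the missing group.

thiol: present (CH2SH — –SH on an sp³ carbon → thiol).
alkene: present (CH(CH=CH2) — pendant –CH=CH2: C=C double bond → alkene).
alcohol: present (CH(CH2OH) — pendant –CH2OH on an sp³ backbone C → alcohol).
alkyl halide: present (CH(CH2Br) — pendant –CH2X: halogen on sp³ carbon → alkyl halide).
ketone: present (CH(COCH3) — pendant –COCH3: carbonyl C bonded to two carbons → ketone).
nitro: no segment matches this pattern.

nitro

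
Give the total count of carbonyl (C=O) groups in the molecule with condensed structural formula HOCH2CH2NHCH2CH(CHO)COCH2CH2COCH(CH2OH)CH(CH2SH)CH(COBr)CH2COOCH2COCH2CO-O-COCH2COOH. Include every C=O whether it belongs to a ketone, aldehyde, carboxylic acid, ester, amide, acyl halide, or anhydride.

9

CH(CHO): aldehyde, 1 C=O (running total 1).
CO: ketone, 1 C=O (running total 2).
CO: ketone, 1 C=O (running total 3).
CH(COBr): acyl halide, 1 C=O (running total 4).
CH2COOCH2: ester, 1 C=O (running total 5).
CO: ketone, 1 C=O (running total 6).
CH2CO-O-COCH2: anhydride, 2 C=O (running total 8).
COOH: carboxylic acid, 1 C=O (running total 9).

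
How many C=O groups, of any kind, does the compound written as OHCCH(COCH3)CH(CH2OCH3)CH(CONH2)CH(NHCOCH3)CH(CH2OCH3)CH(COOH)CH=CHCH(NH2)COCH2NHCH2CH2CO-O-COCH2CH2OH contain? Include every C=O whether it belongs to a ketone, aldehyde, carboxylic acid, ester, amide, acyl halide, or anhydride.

8

OHC: aldehyde, 1 C=O (running total 1).
CH(COCH3): ketone, 1 C=O (running total 2).
CH(CONH2): amide, 1 C=O (running total 3).
CH(NHCOCH3): amide, 1 C=O (running total 4).
CH(COOH): carboxylic acid, 1 C=O (running total 5).
CO: ketone, 1 C=O (running total 6).
CH2CO-O-COCH2: anhydride, 2 C=O (running total 8).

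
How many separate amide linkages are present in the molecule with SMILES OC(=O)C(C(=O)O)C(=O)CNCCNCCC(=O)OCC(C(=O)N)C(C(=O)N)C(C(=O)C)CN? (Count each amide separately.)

–COOH: carbonyl C bonded to –OH and C → carboxylic acid (the –OH is not a separate alcohol).
pendant –COOH: carbonyl C bonded to C and –OH → carboxylic acid.
–C(=O)– with carbon on both sides → ketone.
C–N–C with sp³ carbons and no adjacent C=O → amine (secondary).
C–N–C with sp³ carbons and no adjacent C=O → amine (secondary).
–C(=O)–O–C with C on the carbonyl side → ester.
pendant –CONH2: carbonyl C bonded to C and N → amide.
pendant –CONH2: carbonyl C bonded to C and N → amide.
pendant –COCH3: carbonyl C bonded to two carbons → ketone.
–NH2 on an sp³ carbon with no adjacent C=O → amine.
Amide appears at: CH(CONH2), CH(CONH2) → 2.

2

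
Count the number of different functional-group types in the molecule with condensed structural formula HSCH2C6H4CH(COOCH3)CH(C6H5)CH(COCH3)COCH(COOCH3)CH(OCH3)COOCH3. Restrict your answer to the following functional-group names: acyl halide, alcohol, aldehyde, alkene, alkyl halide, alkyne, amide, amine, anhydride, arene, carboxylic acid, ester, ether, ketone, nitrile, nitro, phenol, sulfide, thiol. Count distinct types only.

5

Working along the chain:
  HSCH2: –SH on an sp³ carbon → thiol.
  C6H4: para-disubstituted benzene ring → arene.
  CH(COOCH3): pendant –COOCH3: carbonyl C bonded to C and –OCH3 → ester.
  CH(C6H5): pendant –C6H5: benzene ring → arene.
  CH(COCH3): pendant –COCH3: carbonyl C bonded to two carbons → ketone.
  CO: –C(=O)– with carbon on both sides → ketone.
  CH(COOCH3): pendant –COOCH3: carbonyl C bonded to C and –OCH3 → ester.
  CH(OCH3): pendant –OCH3: C–O–C with sp³ C, no adjacent C=O → ether.
  COOCH3: –C(=O)OCH3: carbonyl C bonded to C and to –OCH3 → ester (not ketone + ether).
Distinct types present: arene, ester, ether, ketone, thiol.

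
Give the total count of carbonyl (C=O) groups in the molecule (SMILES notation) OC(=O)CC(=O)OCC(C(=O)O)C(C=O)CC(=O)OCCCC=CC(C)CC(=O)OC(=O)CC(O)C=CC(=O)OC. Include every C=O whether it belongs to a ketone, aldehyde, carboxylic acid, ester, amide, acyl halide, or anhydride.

8

HOOC: carboxylic acid, 1 C=O (running total 1).
CH2COOCH2: ester, 1 C=O (running total 2).
CH(COOH): carboxylic acid, 1 C=O (running total 3).
CH(CHO): aldehyde, 1 C=O (running total 4).
CH2COOCH2: ester, 1 C=O (running total 5).
CH2CO-O-COCH2: anhydride, 2 C=O (running total 7).
COOCH3: ester, 1 C=O (running total 8).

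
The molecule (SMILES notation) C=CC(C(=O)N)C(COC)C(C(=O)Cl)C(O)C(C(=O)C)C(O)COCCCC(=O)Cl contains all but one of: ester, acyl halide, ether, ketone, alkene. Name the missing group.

ester

ether: present (CH(CH2OCH3) — pendant –CH2OCH3: C–O–C linkage → ether).
acyl halide: present (CH(COCl) — pendant –C(=O)X: carbonyl C bonded to C and halogen → acyl halide).
ketone: present (CH(COCH3) — pendant –COCH3: carbonyl C bonded to two carbons → ketone).
alkene: present (CH2=CH — C=C double bond → alkene).
ester: no segment matches this pattern.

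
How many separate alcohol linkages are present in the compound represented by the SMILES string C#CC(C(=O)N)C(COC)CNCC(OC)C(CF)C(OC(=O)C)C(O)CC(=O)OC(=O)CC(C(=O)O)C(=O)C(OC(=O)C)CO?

C≡C triple bond → alkyne.
pendant –CONH2: carbonyl C bonded to C and N → amide.
pendant –CH2OCH3: C–O–C linkage → ether.
C–N–C with sp³ carbons and no adjacent C=O → amine (secondary).
pendant –OCH3: C–O–C with sp³ C, no adjacent C=O → ether.
pendant –CH2X: halogen on sp³ carbon → alkyl halide.
pendant –OC(=O)CH3: an acyloxy group → ester.
–OH on an sp³ carbon → alcohol (secondary).
two acyl groups sharing one oxygen, –C(=O)–O–C(=O)– → anhydride.
pendant –COOH: carbonyl C bonded to C and –OH → carboxylic acid.
–C(=O)– with carbon on both sides → ketone.
pendant –OC(=O)CH3: an acyloxy group → ester.
–OH on an sp³ carbon → alcohol.
Alcohol appears at: CH(OH), CH2OH → 2.

2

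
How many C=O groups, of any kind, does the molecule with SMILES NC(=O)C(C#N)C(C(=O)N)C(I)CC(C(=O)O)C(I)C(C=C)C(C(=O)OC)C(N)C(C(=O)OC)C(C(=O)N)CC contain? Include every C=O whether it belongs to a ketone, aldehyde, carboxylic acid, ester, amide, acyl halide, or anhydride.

6

H2NCO: amide, 1 C=O (running total 1).
CH(CONH2): amide, 1 C=O (running total 2).
CH(COOH): carboxylic acid, 1 C=O (running total 3).
CH(COOCH3): ester, 1 C=O (running total 4).
CH(COOCH3): ester, 1 C=O (running total 5).
CH(CONH2): amide, 1 C=O (running total 6).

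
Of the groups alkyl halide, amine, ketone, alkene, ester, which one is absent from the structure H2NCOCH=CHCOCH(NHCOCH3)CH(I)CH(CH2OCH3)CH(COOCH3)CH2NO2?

alkyl halide: present (CH(I) — halogen on an sp³ carbon → alkyl halide).
ester: present (CH(COOCH3) — pendant –COOCH3: carbonyl C bonded to C and –OCH3 → ester).
ketone: present (CO — –C(=O)– with carbon on both sides → ketone).
alkene: present (CH=CH — C=C double bond → alkene).
amine: absent. In each of H2NCO and CH(NHCOCH3), the nitrogen is bonded directly to a carbonyl carbon, making it part of an amide, not a free amine.

amine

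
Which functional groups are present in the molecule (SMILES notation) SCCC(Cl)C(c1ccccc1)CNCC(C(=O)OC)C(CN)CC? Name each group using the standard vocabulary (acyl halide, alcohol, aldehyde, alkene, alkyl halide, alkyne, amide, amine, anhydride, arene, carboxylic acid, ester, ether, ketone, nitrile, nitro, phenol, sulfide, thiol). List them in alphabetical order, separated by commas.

alkyl halide, amine, arene, ester, thiol

Taking each segment in turn:
  HSCH2: –SH on an sp³ carbon → thiol.
  CH(Cl): halogen on an sp³ carbon → alkyl halide.
  CH(C6H5): pendant –C6H5: benzene ring → arene.
  CH2NHCH2: C–N–C with sp³ carbons and no adjacent C=O → amine (secondary).
  CH(COOCH3): pendant –COOCH3: carbonyl C bonded to C and –OCH3 → ester.
  CH(CH2NH2): pendant –CH2NH2: N on sp³ C, no adjacent C=O → amine.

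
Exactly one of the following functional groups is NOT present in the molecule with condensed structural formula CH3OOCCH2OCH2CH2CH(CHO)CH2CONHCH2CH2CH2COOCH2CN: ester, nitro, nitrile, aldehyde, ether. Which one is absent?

ester: present (CH3OOC — CH3O–C(=O)–: carbonyl C bonded to C and to –OCH3 → ester (not ketone + ether)).
nitrile: present (CN — –C≡N: carbon triple-bonded to nitrogen → nitrile).
ether: present (CH2OCH2 — C–O–C with sp³ carbons on both sides and no adjacent C=O → ether).
aldehyde: present (CH(CHO) — pendant –CHO: carbonyl C bonded to C and H → aldehyde).
nitro: no segment matches this pattern.

nitro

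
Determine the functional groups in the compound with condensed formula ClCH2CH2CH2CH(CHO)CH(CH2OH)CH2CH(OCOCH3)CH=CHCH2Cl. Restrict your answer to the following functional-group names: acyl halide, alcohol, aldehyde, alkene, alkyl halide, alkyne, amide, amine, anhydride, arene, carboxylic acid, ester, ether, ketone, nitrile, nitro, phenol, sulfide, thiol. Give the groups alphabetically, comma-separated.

alcohol, aldehyde, alkene, alkyl halide, ester

halogen on an sp³ carbon → alkyl halide.
pendant –CHO: carbonyl C bonded to C and H → aldehyde.
pendant –CH2OH on an sp³ backbone C → alcohol.
pendant –OC(=O)CH3: an acyloxy group → ester.
C=C double bond → alkene.
halogen on an sp³ carbon → alkyl halide.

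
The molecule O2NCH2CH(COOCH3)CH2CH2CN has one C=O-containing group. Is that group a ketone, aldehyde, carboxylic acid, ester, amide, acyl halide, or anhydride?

ester

The carbonyl is in the CH(COOCH3) segment: pendant –COOCH3: carbonyl C bonded to C and –OCH3 → ester.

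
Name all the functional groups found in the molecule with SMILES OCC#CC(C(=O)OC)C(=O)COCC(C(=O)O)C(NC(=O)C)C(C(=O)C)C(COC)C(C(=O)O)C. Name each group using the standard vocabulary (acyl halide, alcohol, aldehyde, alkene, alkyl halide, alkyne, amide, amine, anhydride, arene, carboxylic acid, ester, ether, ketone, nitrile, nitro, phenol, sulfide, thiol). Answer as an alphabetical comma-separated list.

Working along the chain:
  HOCH2: HO– on an sp³ carbon → alcohol.
  C≡C: C≡C triple bond → alkyne.
  CH(COOCH3): pendant –COOCH3: carbonyl C bonded to C and –OCH3 → ester.
  CO: –C(=O)– with carbon on both sides → ketone.
  CH2OCH2: C–O–C with sp³ carbons on both sides and no adjacent C=O → ether.
  CH(COOH): pendant –COOH: carbonyl C bonded to C and –OH → carboxylic acid.
  CH(NHCOCH3): pendant –NHC(=O)CH3: N bonded to a carbonyl → amide (not amine).
  CH(COCH3): pendant –COCH3: carbonyl C bonded to two carbons → ketone.
  CH(CH2OCH3): pendant –CH2OCH3: C–O–C linkage → ether.
  CH(COOH): pendant –COOH: carbonyl C bonded to C and –OH → carboxylic acid.

alcohol, alkyne, amide, carboxylic acid, ester, ether, ketone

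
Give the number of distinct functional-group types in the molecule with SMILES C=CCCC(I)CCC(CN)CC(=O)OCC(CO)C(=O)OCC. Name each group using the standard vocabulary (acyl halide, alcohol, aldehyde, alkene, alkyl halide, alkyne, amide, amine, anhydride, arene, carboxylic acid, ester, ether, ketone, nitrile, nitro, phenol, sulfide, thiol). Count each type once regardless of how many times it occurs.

5

Working along the chain:
  CH2=CH: C=C double bond → alkene.
  CH(I): halogen on an sp³ carbon → alkyl halide.
  CH(CH2NH2): pendant –CH2NH2: N on sp³ C, no adjacent C=O → amine.
  CH2COOCH2: –C(=O)–O–C with C on the carbonyl side → ester.
  CH(CH2OH): pendant –CH2OH on an sp³ backbone C → alcohol.
  COOCH2CH3: –C(=O)OCH2CH3: carbonyl C bonded to C and to –OEt → ester.
Distinct types present: alcohol, alkene, alkyl halide, amine, ester.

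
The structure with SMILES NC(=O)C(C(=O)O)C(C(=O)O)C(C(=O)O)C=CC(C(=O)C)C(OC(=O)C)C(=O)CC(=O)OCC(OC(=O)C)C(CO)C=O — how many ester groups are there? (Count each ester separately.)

Working along the chain:
  H2NCO: –C(=O)NH2: carbonyl C bonded to C and to N → amide (the N is not a separate amine).
  CH(COOH): pendant –COOH: carbonyl C bonded to C and –OH → carboxylic acid.
  CH(COOH): pendant –COOH: carbonyl C bonded to C and –OH → carboxylic acid.
  CH(COOH): pendant –COOH: carbonyl C bonded to C and –OH → carboxylic acid.
  CH=CH: C=C double bond → alkene.
  CH(COCH3): pendant –COCH3: carbonyl C bonded to two carbons → ketone.
  CH(OCOCH3): pendant –OC(=O)CH3: an acyloxy group → ester.
  CO: –C(=O)– with carbon on both sides → ketone.
  CH2COOCH2: –C(=O)–O–C with C on the carbonyl side → ester.
  CH(OCOCH3): pendant –OC(=O)CH3: an acyloxy group → ester.
  CH(CH2OH): pendant –CH2OH on an sp³ backbone C → alcohol.
  CHO: terminal –CHO: carbonyl C bonded to H and C → aldehyde.
Ester appears at: CH(OCOCH3), CH2COOCH2, CH(OCOCH3) → 3.

3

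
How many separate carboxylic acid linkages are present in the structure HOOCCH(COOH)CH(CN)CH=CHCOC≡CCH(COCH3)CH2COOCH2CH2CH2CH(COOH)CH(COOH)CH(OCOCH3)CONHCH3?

4

Reading the structure from left to right:
  HOOC: –COOH: carbonyl C bonded to –OH and C → carboxylic acid (the –OH is not a separate alcohol).
  CH(COOH): pendant –COOH: carbonyl C bonded to C and –OH → carboxylic acid.
  CH(CN): pendant –C≡N: nitrile.
  CH=CH: C=C double bond → alkene.
  CO: –C(=O)– with carbon on both sides → ketone.
  C≡C: C≡C triple bond → alkyne.
  CH(COCH3): pendant –COCH3: carbonyl C bonded to two carbons → ketone.
  CH2COOCH2: –C(=O)–O–C with C on the carbonyl side → ester.
  CH(COOH): pendant –COOH: carbonyl C bonded to C and –OH → carboxylic acid.
  CH(COOH): pendant –COOH: carbonyl C bonded to C and –OH → carboxylic acid.
  CH(OCOCH3): pendant –OC(=O)CH3: an acyloxy group → ester.
  CONHCH3: –C(=O)NHCH3: carbonyl C bonded to C and to N → amide (the N is not an amine).
Carboxylic acid appears at: HOOC, CH(COOH), CH(COOH), CH(COOH) → 4.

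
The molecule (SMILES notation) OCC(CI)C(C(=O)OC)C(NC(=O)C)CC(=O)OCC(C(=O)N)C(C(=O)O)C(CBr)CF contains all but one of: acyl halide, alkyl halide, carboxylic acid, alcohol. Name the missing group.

alcohol: present (HOCH2 — HO– on an sp³ carbon → alcohol).
carboxylic acid: present (CH(COOH) — pendant –COOH: carbonyl C bonded to C and –OH → carboxylic acid).
alkyl halide: present (CH(CH2I) — pendant –CH2X: halogen on sp³ carbon → alkyl halide).
acyl halide: no segment matches this pattern.

acyl halide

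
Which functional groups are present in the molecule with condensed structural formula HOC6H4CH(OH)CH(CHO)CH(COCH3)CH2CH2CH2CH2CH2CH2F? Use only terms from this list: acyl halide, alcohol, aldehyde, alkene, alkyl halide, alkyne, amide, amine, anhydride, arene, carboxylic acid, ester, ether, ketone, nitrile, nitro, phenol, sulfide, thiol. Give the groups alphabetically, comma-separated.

–OH attached directly to an aromatic ring → phenol (not alcohol); the ring itself is an arene.
–OH on an sp³ carbon → alcohol (secondary).
pendant –CHO: carbonyl C bonded to C and H → aldehyde.
pendant –COCH3: carbonyl C bonded to two carbons → ketone.
halogen on an sp³ carbon → alkyl halide.

alcohol, aldehyde, alkyl halide, arene, ketone, phenol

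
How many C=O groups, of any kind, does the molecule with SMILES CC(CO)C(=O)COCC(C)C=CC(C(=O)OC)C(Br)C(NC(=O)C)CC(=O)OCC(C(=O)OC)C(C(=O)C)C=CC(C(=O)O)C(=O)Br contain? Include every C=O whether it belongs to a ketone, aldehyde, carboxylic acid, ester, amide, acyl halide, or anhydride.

8

CO: ketone, 1 C=O (running total 1).
CH(COOCH3): ester, 1 C=O (running total 2).
CH(NHCOCH3): amide, 1 C=O (running total 3).
CH2COOCH2: ester, 1 C=O (running total 4).
CH(COOCH3): ester, 1 C=O (running total 5).
CH(COCH3): ketone, 1 C=O (running total 6).
CH(COOH): carboxylic acid, 1 C=O (running total 7).
COBr: acyl halide, 1 C=O (running total 8).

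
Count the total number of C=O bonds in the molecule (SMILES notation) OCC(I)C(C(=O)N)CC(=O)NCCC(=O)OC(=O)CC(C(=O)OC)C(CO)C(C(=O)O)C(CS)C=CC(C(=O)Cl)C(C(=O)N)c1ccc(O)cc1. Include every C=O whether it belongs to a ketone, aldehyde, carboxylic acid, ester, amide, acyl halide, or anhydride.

8

CH(CONH2): amide, 1 C=O (running total 1).
CH2CONHCH2: amide, 1 C=O (running total 2).
CH2CO-O-COCH2: anhydride, 2 C=O (running total 4).
CH(COOCH3): ester, 1 C=O (running total 5).
CH(COOH): carboxylic acid, 1 C=O (running total 6).
CH(COCl): acyl halide, 1 C=O (running total 7).
CH(CONH2): amide, 1 C=O (running total 8).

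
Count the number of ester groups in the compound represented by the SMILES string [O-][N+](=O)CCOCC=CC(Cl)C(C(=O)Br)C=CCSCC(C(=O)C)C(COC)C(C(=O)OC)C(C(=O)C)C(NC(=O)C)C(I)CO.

–NO2 on carbon → nitro group.
C–O–C with sp³ carbons on both sides and no adjacent C=O → ether.
C=C double bond → alkene.
halogen on an sp³ carbon → alkyl halide.
pendant –C(=O)X: carbonyl C bonded to C and halogen → acyl halide.
C=C double bond → alkene.
C–S–C linkage → sulfide (thioether).
pendant –COCH3: carbonyl C bonded to two carbons → ketone.
pendant –CH2OCH3: C–O–C linkage → ether.
pendant –COOCH3: carbonyl C bonded to C and –OCH3 → ester.
pendant –COCH3: carbonyl C bonded to two carbons → ketone.
pendant –NHC(=O)CH3: N bonded to a carbonyl → amide (not amine).
halogen on an sp³ carbon → alkyl halide.
–OH on an sp³ carbon → alcohol.
Ester appears at: CH(COOCH3) → 1.

1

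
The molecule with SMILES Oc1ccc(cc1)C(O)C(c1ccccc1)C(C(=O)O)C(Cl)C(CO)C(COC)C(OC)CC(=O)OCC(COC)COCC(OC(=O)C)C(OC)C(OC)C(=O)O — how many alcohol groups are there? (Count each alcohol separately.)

2

–OH attached directly to an aromatic ring → phenol (not alcohol); the ring itself is an arene.
–OH on an sp³ carbon → alcohol (secondary).
pendant –C6H5: benzene ring → arene.
pendant –COOH: carbonyl C bonded to C and –OH → carboxylic acid.
halogen on an sp³ carbon → alkyl halide.
pendant –CH2OH on an sp³ backbone C → alcohol.
pendant –CH2OCH3: C–O–C linkage → ether.
pendant –OCH3: C–O–C with sp³ C, no adjacent C=O → ether.
–C(=O)–O–C with C on the carbonyl side → ester.
pendant –CH2OCH3: C–O–C linkage → ether.
C–O–C with sp³ carbons on both sides and no adjacent C=O → ether.
pendant –OC(=O)CH3: an acyloxy group → ester.
pendant –OCH3: C–O–C with sp³ C, no adjacent C=O → ether.
pendant –OCH3: C–O–C with sp³ C, no adjacent C=O → ether.
–COOH: carbonyl C bonded to –OH and C → carboxylic acid (the –OH is not a separate alcohol).
Alcohol appears at: CH(OH), CH(CH2OH) → 2.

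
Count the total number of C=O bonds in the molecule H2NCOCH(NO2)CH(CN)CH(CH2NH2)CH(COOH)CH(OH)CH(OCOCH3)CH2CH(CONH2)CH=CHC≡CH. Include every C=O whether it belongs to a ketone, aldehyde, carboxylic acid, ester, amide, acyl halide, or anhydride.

H2NCO: amide, 1 C=O (running total 1).
CH(COOH): carboxylic acid, 1 C=O (running total 2).
CH(OCOCH3): ester, 1 C=O (running total 3).
CH(CONH2): amide, 1 C=O (running total 4).

4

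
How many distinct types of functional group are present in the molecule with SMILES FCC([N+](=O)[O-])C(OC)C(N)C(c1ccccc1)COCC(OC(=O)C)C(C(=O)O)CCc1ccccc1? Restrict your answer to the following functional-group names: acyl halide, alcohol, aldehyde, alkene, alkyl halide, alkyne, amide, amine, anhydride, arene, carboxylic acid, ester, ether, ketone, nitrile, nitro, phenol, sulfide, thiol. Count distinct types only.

7

Reading the structure from left to right:
  FCH2: halogen on an sp³ carbon → alkyl halide.
  CH(NO2): –NO2 on an sp³ carbon → nitro (the N=O is not a carbonyl).
  CH(OCH3): pendant –OCH3: C–O–C with sp³ C, no adjacent C=O → ether.
  CH(NH2): –NH2 on an sp³ carbon with no adjacent C=O → amine.
  CH(C6H5): pendant –C6H5: benzene ring → arene.
  CH2OCH2: C–O–C with sp³ carbons on both sides and no adjacent C=O → ether.
  CH(OCOCH3): pendant –OC(=O)CH3: an acyloxy group → ester.
  CH(COOH): pendant –COOH: carbonyl C bonded to C and –OH → carboxylic acid.
  C6H5: –C6H5 phenyl ring → arene.
Distinct types present: alkyl halide, amine, arene, carboxylic acid, ester, ether, nitro.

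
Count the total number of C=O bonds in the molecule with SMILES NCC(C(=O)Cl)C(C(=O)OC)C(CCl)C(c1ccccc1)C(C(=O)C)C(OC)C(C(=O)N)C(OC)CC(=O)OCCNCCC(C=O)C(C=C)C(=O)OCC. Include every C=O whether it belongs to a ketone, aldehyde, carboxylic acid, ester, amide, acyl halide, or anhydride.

CH(COCl): acyl halide, 1 C=O (running total 1).
CH(COOCH3): ester, 1 C=O (running total 2).
CH(COCH3): ketone, 1 C=O (running total 3).
CH(CONH2): amide, 1 C=O (running total 4).
CH2COOCH2: ester, 1 C=O (running total 5).
CH(CHO): aldehyde, 1 C=O (running total 6).
COOCH2CH3: ester, 1 C=O (running total 7).

7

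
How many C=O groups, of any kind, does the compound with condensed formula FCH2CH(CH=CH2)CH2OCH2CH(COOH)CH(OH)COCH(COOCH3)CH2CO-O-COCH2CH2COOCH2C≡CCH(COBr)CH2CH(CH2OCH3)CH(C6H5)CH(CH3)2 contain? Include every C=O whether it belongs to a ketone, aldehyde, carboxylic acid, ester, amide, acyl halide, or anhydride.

CH(COOH): carboxylic acid, 1 C=O (running total 1).
CO: ketone, 1 C=O (running total 2).
CH(COOCH3): ester, 1 C=O (running total 3).
CH2CO-O-COCH2: anhydride, 2 C=O (running total 5).
CH2COOCH2: ester, 1 C=O (running total 6).
CH(COBr): acyl halide, 1 C=O (running total 7).

7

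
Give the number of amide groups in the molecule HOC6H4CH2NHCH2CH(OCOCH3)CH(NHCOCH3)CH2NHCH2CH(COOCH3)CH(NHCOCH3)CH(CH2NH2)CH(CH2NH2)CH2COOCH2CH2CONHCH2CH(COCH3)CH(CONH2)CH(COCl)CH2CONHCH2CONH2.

–OH attached directly to an aromatic ring → phenol (not alcohol); the ring itself is an arene.
C–N–C with sp³ carbons and no adjacent C=O → amine (secondary).
pendant –OC(=O)CH3: an acyloxy group → ester.
pendant –NHC(=O)CH3: N bonded to a carbonyl → amide (not amine).
C–N–C with sp³ carbons and no adjacent C=O → amine (secondary).
pendant –COOCH3: carbonyl C bonded to C and –OCH3 → ester.
pendant –NHC(=O)CH3: N bonded to a carbonyl → amide (not amine).
pendant –CH2NH2: N on sp³ C, no adjacent C=O → amine.
pendant –CH2NH2: N on sp³ C, no adjacent C=O → amine.
–C(=O)–O–C with C on the carbonyl side → ester.
–C(=O)–N– linkage → amide (the N is not an amine).
pendant –COCH3: carbonyl C bonded to two carbons → ketone.
pendant –CONH2: carbonyl C bonded to C and N → amide.
pendant –C(=O)X: carbonyl C bonded to C and halogen → acyl halide.
–C(=O)–N– linkage → amide (the N is not an amine).
–C(=O)NH2: carbonyl C bonded to C and to N → amide (the N is not a separate amine).
Amide appears at: CH(NHCOCH3), CH(NHCOCH3), CH2CONHCH2, CH(CONH2), CH2CONHCH2, CONH2 → 6.

6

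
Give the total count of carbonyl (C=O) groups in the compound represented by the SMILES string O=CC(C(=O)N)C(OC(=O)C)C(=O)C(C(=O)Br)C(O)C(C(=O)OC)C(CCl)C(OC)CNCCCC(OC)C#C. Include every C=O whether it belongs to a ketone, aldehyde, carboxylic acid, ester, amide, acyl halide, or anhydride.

6

OHC: aldehyde, 1 C=O (running total 1).
CH(CONH2): amide, 1 C=O (running total 2).
CH(OCOCH3): ester, 1 C=O (running total 3).
CO: ketone, 1 C=O (running total 4).
CH(COBr): acyl halide, 1 C=O (running total 5).
CH(COOCH3): ester, 1 C=O (running total 6).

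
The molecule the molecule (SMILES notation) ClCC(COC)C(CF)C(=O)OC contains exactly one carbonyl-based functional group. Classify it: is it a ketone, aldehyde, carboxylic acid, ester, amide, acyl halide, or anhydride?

The carbonyl is in the COOCH3 segment: –C(=O)OCH3: carbonyl C bonded to C and to –OCH3 → ester (not ketone + ether).

ester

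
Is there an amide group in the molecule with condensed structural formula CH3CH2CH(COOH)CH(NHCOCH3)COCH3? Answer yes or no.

Reading the structure from left to right:
  CH(COOH): pendant –COOH: carbonyl C bonded to C and –OH → carboxylic acid.
  CH(NHCOCH3): pendant –NHC(=O)CH3: N bonded to a carbonyl → amide (not amine).
  CO: –C(=O)– with carbon on both sides → ketone.
The CH(NHCOCH3) segment supplies the amide: pendant –NHC(=O)CH3: N bonded to a carbonyl → amide (not amine).

yes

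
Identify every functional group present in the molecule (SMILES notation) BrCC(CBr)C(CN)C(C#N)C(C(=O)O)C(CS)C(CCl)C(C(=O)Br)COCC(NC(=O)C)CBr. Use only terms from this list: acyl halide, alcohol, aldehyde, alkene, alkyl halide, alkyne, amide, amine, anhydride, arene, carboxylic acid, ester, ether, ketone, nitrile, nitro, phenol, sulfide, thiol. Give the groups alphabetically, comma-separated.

halogen on an sp³ carbon → alkyl halide.
pendant –CH2X: halogen on sp³ carbon → alkyl halide.
pendant –CH2NH2: N on sp³ C, no adjacent C=O → amine.
pendant –C≡N: nitrile.
pendant –COOH: carbonyl C bonded to C and –OH → carboxylic acid.
pendant –CH2SH → thiol.
pendant –CH2X: halogen on sp³ carbon → alkyl halide.
pendant –C(=O)X: carbonyl C bonded to C and halogen → acyl halide.
C–O–C with sp³ carbons on both sides and no adjacent C=O → ether.
pendant –NHC(=O)CH3: N bonded to a carbonyl → amide (not amine).
halogen on an sp³ carbon → alkyl halide.

acyl halide, alkyl halide, amide, amine, carboxylic acid, ether, nitrile, thiol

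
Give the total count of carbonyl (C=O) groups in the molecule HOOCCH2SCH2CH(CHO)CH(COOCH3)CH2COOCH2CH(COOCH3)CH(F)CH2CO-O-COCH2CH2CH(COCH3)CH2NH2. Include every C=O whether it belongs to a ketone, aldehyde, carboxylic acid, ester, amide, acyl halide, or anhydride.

8

HOOC: carboxylic acid, 1 C=O (running total 1).
CH(CHO): aldehyde, 1 C=O (running total 2).
CH(COOCH3): ester, 1 C=O (running total 3).
CH2COOCH2: ester, 1 C=O (running total 4).
CH(COOCH3): ester, 1 C=O (running total 5).
CH2CO-O-COCH2: anhydride, 2 C=O (running total 7).
CH(COCH3): ketone, 1 C=O (running total 8).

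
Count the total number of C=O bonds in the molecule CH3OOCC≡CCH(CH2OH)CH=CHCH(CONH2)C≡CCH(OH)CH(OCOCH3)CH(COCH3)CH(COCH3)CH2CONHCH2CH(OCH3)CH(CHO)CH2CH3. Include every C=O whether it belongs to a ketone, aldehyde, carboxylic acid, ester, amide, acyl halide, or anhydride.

7

CH3OOC: ester, 1 C=O (running total 1).
CH(CONH2): amide, 1 C=O (running total 2).
CH(OCOCH3): ester, 1 C=O (running total 3).
CH(COCH3): ketone, 1 C=O (running total 4).
CH(COCH3): ketone, 1 C=O (running total 5).
CH2CONHCH2: amide, 1 C=O (running total 6).
CH(CHO): aldehyde, 1 C=O (running total 7).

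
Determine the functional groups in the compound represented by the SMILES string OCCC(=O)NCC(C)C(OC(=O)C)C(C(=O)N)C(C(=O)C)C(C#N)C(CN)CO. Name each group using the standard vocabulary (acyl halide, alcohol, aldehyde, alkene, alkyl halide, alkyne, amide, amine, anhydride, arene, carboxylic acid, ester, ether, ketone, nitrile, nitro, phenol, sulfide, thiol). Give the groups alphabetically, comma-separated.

Reading the structure from left to right:
  HOCH2: HO– on an sp³ carbon → alcohol.
  CH2CONHCH2: –C(=O)–N– linkage → amide (the N is not an amine).
  CH(OCOCH3): pendant –OC(=O)CH3: an acyloxy group → ester.
  CH(CONH2): pendant –CONH2: carbonyl C bonded to C and N → amide.
  CH(COCH3): pendant –COCH3: carbonyl C bonded to two carbons → ketone.
  CH(CN): pendant –C≡N: nitrile.
  CH(CH2NH2): pendant –CH2NH2: N on sp³ C, no adjacent C=O → amine.
  CH2OH: –OH on an sp³ carbon → alcohol.

alcohol, amide, amine, ester, ketone, nitrile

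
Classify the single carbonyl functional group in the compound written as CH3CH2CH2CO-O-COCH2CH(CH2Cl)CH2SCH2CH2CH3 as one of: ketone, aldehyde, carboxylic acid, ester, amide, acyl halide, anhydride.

anhydride

The carbonyl is in the CH2CO-O-COCH2 segment: two acyl groups sharing one oxygen, –C(=O)–O–C(=O)– → anhydride.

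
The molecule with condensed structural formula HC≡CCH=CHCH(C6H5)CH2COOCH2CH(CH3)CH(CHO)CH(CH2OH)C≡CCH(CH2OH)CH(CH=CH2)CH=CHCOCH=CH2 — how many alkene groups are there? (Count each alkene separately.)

4

Taking each segment in turn:
  HC≡C: C≡C triple bond → alkyne.
  CH=CH: C=C double bond → alkene.
  CH(C6H5): pendant –C6H5: benzene ring → arene.
  CH2COOCH2: –C(=O)–O–C with C on the carbonyl side → ester.
  CH(CHO): pendant –CHO: carbonyl C bonded to C and H → aldehyde.
  CH(CH2OH): pendant –CH2OH on an sp³ backbone C → alcohol.
  C≡C: C≡C triple bond → alkyne.
  CH(CH2OH): pendant –CH2OH on an sp³ backbone C → alcohol.
  CH(CH=CH2): pendant –CH=CH2: C=C double bond → alkene.
  CH=CH: C=C double bond → alkene.
  CO: –C(=O)– with carbon on both sides → ketone.
  CH=CH2: C=C double bond → alkene.
Alkene appears at: CH=CH, CH(CH=CH2), CH=CH, CH=CH2 → 4.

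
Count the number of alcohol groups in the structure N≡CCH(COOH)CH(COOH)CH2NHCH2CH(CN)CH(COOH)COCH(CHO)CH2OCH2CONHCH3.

N≡C–: carbon triple-bonded to nitrogen → nitrile.
pendant –COOH: carbonyl C bonded to C and –OH → carboxylic acid.
pendant –COOH: carbonyl C bonded to C and –OH → carboxylic acid.
C–N–C with sp³ carbons and no adjacent C=O → amine (secondary).
pendant –C≡N: nitrile.
pendant –COOH: carbonyl C bonded to C and –OH → carboxylic acid.
–C(=O)– with carbon on both sides → ketone.
pendant –CHO: carbonyl C bonded to C and H → aldehyde.
C–O–C with sp³ carbons on both sides and no adjacent C=O → ether.
–C(=O)NHCH3: carbonyl C bonded to C and to N → amide (the N is not an amine).
No segment is a alcohol: CH(COOH) is carboxylic acid, not alcohol; CH(COOH) is carboxylic acid, not alcohol; CH(COOH) is carboxylic acid, not alcohol. → 0.

0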